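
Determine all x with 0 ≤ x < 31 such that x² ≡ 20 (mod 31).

Since 31 ≡ 3 (mod 4), a square root of 20 is 20^((31+1)/4) = 20^8 mod 31.
Repeated squaring: 20^2≡28, 20^4≡9, 20^8≡19 (mod 31).
20^8 = 20^(8) ≡ 19 (mod 31).
Check: 19² = 361 ≡ 20 (mod 31). The two roots are 12 and 19.

12, 19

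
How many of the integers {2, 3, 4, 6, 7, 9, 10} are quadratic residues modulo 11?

(2/11) = -1 → non-residue.
(3/11) = +1 → QR.
(4/11) = +1 → QR.
(6/11) = -1 → non-residue.
(7/11) = -1 → non-residue.
(9/11) = +1 → QR.
(10/11) = -1 → non-residue.
Total quadratic residues among the 7: 3.

3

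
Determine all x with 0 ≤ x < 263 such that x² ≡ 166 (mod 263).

70, 193

Since 263 ≡ 3 (mod 4), a square root of 166 is 166^((263+1)/4) = 166^66 mod 263.
Repeated squaring: 166^2≡204, 166^4≡62, 166^8≡162, 166^16≡207, 166^32≡243, 166^64≡137 (mod 263).
166^66 = 166^(64+2) ≡ 70 (mod 263).
Check: 70² = 4900 ≡ 166 (mod 263). The two roots are 70 and 193.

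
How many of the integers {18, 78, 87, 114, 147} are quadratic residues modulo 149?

(18/149) = -1 → non-residue.
(78/149) = -1 → non-residue.
(87/149) = -1 → non-residue.
(114/149) = +1 → QR.
(147/149) = -1 → non-residue.
Total quadratic residues among the 5: 1.

1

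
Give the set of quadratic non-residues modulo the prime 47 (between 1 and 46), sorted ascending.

Square k = 1,…,23 (k and 47−k give the same square):
1²=1, 2²=4, 3²=9, 4²=16, 5²=25, 6²=36, 7²≡2, 8²≡17, 9²≡34, 10²≡6, 11²≡27, 12²≡3, 13²≡28, 14²≡8, 15²≡37, 16²≡21, 17²≡7, 18²≡42, 19²≡32, 20²≡24, 21²≡18, 22²≡14, 23²≡12 (mod 47).
The residues are {1, 2, 3, 4, 6, 7, 8, 9, 12, 14, 16, 17, 18, 21, 24, 25, 27, 28, 32, 34, 36, 37, 42}; the non-residues are the remaining 23 nonzero classes.

5,10,11,13,15,19,20,22,23,26,29,30,31,33,35,38,39,40,41,43,44,45,46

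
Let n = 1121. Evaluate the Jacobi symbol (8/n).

Pull out 2^3: since 1121 ≡ 1 (mod 8), (2/1121) = +1, so (2/1121)^3 = +1.
Reached (1/1121) = 1. Collecting the sign flips along the way, the symbol is +1.

1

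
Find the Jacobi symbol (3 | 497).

-1

Reciprocity: 3 ≡ 3 and 497 ≡ 1 (mod 4), so (3/497) = +(497/3).
Reduce top mod 3: now compute (2/3).
Pull out 2: since 3 ≡ 3 (mod 8), (2/3) = -1.
Reached (1/3) = 1. Collecting the sign flips along the way, the symbol is -1.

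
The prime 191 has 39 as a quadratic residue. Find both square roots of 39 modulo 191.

82, 109

Since 191 ≡ 3 (mod 4), a square root of 39 is 39^((191+1)/4) = 39^48 mod 191.
Repeated squaring: 39^2≡184, 39^4≡49, 39^8≡109, 39^16≡39, 39^32≡184 (mod 191).
39^48 = 39^(32+16) ≡ 109 (mod 191).
Check: 109² = 11881 ≡ 39 (mod 191). The two roots are 82 and 109.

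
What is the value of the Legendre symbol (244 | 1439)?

1

Pull out 2^2: since 1439 ≡ 7 (mod 8), (2/1439) = +1, so (2/1439)^2 = +1.
Reciprocity: 61 ≡ 1 and 1439 ≡ 3 (mod 4), so (61/1439) = +(1439/61).
Reduce top mod 61: now compute (36/61).
Pull out 2^2: since 61 ≡ 5 (mod 8), (2/61) = -1, so (2/61)^2 = +1.
Reciprocity: 9 ≡ 1 and 61 ≡ 1 (mod 4), so (9/61) = +(61/9).
Reduce top mod 9: now compute (7/9).
Reciprocity: 7 ≡ 3 and 9 ≡ 1 (mod 4), so (7/9) = +(9/7).
Reduce top mod 7: now compute (2/7).
Pull out 2: since 7 ≡ 7 (mod 8), (2/7) = +1.
Reached (1/7) = 1. Collecting the sign flips along the way, the symbol is +1.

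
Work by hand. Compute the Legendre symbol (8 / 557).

-1

Pull out 2^3: since 557 ≡ 5 (mod 8), (2/557) = -1, so (2/557)^3 = -1.
Reached (1/557) = 1. Collecting the sign flips along the way, the symbol is -1.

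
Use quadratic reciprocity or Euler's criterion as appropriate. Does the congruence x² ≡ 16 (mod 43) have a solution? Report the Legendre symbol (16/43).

1

Euler's criterion: (16/43) ≡ 16^21 (mod 43).
16^2 ≡ 41 (mod 43)
16^4 ≡ 4 (mod 43)
16^8 ≡ 16 (mod 43)
16^16 ≡ 41 (mod 43)
16^21 = 16^(16+4+1) ≡ 1 (mod 43).
Result is 1, so (16/43) = 1.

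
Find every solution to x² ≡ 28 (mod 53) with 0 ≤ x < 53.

9, 44

53 ≡ 1 (mod 4), so we find a root by search.
Trying successive values, 9² = 81 ≡ 28 (mod 53). The other root is 53 − 9 = 44.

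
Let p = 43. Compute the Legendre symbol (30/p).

Pull out 2: since 43 ≡ 3 (mod 8), (2/43) = -1.
Reciprocity: 15 ≡ 3 and 43 ≡ 3 (mod 4), so (15/43) = −(43/15).
Reduce top mod 15: now compute (13/15).
Reciprocity: 13 ≡ 1 and 15 ≡ 3 (mod 4), so (13/15) = +(15/13).
Reduce top mod 13: now compute (2/13).
Pull out 2: since 13 ≡ 5 (mod 8), (2/13) = -1.
Reached (1/13) = 1. Collecting the sign flips along the way, the symbol is -1.

-1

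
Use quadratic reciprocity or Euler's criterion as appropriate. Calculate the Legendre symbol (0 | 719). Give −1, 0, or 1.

0

Top reduces to 0: gcd > 1, so the symbol is 0.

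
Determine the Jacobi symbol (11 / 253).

Reciprocity: 11 ≡ 3 and 253 ≡ 1 (mod 4), so (11/253) = +(253/11).
Reduce top mod 11: now compute (0/11).
Top reduces to 0: gcd > 1, so the symbol is 0.

0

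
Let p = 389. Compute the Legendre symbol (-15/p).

First reduce: -15 ≡ 374 (mod 389).
Pull out 2: since 389 ≡ 5 (mod 8), (2/389) = -1.
Reciprocity: 187 ≡ 3 and 389 ≡ 1 (mod 4), so (187/389) = +(389/187).
Reduce top mod 187: now compute (15/187).
Reciprocity: 15 ≡ 3 and 187 ≡ 3 (mod 4), so (15/187) = −(187/15).
Reduce top mod 15: now compute (7/15).
Reciprocity: 7 ≡ 3 and 15 ≡ 3 (mod 4), so (7/15) = −(15/7).
Reduce top mod 7: now compute (1/7).
Reached (1/7) = 1. Collecting the sign flips along the way, the symbol is -1.

-1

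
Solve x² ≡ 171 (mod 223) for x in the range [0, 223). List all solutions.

Since 223 ≡ 3 (mod 4), a square root of 171 is 171^((223+1)/4) = 171^56 mod 223.
Repeated squaring: 171^2≡28, 171^4≡115, 171^8≡68, 171^16≡164, 171^32≡136 (mod 223).
171^56 = 171^(32+16+8) ≡ 49 (mod 223).
Check: 49² = 2401 ≡ 171 (mod 223). The two roots are 49 and 174.

49, 174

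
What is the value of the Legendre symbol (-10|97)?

Euler's criterion: (-10/97) ≡ 87^48 (mod 97).
87^2 ≡ 3 (mod 97)
87^4 ≡ 9 (mod 97)
87^8 ≡ 81 (mod 97)
87^16 ≡ 62 (mod 97)
87^32 ≡ 61 (mod 97)
87^48 = 87^(32+16) ≡ 96 (mod 97).
Result is 96 ≡ −1, so (-10/97) = −1.

-1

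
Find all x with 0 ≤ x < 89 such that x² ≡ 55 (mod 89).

89 ≡ 1 (mod 4), so we find a root by search.
Trying successive values, 12² = 144 ≡ 55 (mod 89). The other root is 89 − 12 = 77.

12, 77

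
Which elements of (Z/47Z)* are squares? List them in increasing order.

1, 2, 3, 4, 6, 7, 8, 9, 12, 14, 16, 17, 18, 21, 24, 25, 27, 28, 32, 34, 36, 37, 42

Square k = 1,…,23 (k and 47−k give the same square):
1²=1, 2²=4, 3²=9, 4²=16, 5²=25, 6²=36, 7²≡2, 8²≡17, 9²≡34, 10²≡6, 11²≡27, 12²≡3, 13²≡28, 14²≡8, 15²≡37, 16²≡21, 17²≡7, 18²≡42, 19²≡32, 20²≡24, 21²≡18, 22²≡14, 23²≡12 (mod 47).
So the quadratic residues mod 47 are {1, 2, 3, 4, 6, 7, 8, 9, 12, 14, 16, 17, 18, 21, 24, 25, 27, 28, 32, 34, 36, 37, 42}.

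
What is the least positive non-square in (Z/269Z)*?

(2/269) = −1, so 2 is the smallest positive non-residue mod 269.

2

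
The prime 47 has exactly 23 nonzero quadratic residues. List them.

1, 2, 3, 4, 6, 7, 8, 9, 12, 14, 16, 17, 18, 21, 24, 25, 27, 28, 32, 34, 36, 37, 42

Square k = 1,…,23 (k and 47−k give the same square):
1²=1, 2²=4, 3²=9, 4²=16, 5²=25, 6²=36, 7²≡2, 8²≡17, 9²≡34, 10²≡6, 11²≡27, 12²≡3, 13²≡28, 14²≡8, 15²≡37, 16²≡21, 17²≡7, 18²≡42, 19²≡32, 20²≡24, 21²≡18, 22²≡14, 23²≡12 (mod 47).
So the quadratic residues mod 47 are {1, 2, 3, 4, 6, 7, 8, 9, 12, 14, 16, 17, 18, 21, 24, 25, 27, 28, 32, 34, 36, 37, 42}.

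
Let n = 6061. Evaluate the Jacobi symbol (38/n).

Pull out 2: since 6061 ≡ 5 (mod 8), (2/6061) = -1.
Reciprocity: 19 ≡ 3 and 6061 ≡ 1 (mod 4), so (19/6061) = +(6061/19).
Reduce top mod 19: now compute (0/19).
Top reduces to 0: gcd > 1, so the symbol is 0.

0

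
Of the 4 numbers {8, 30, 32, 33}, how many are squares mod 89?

(8/89) = +1 → QR.
(30/89) = -1 → non-residue.
(32/89) = +1 → QR.
(33/89) = -1 → non-residue.
Total quadratic residues among the 4: 2.

2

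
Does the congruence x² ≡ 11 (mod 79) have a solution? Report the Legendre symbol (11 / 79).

1

Reciprocity: 11 ≡ 3 and 79 ≡ 3 (mod 4), so (11/79) = −(79/11).
Reduce top mod 11: now compute (2/11).
Pull out 2: since 11 ≡ 3 (mod 8), (2/11) = -1.
Reached (1/11) = 1. Collecting the sign flips along the way, the symbol is +1.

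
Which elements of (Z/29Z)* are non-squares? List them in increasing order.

2,3,8,10,11,12,14,15,17,18,19,21,26,27

Square k = 1,…,14 (k and 29−k give the same square):
1²=1, 2²=4, 3²=9, 4²=16, 5²=25, 6²≡7, 7²≡20, 8²≡6, 9²≡23, 10²≡13, 11²≡5, 12²≡28, 13²≡24, 14²≡22 (mod 29).
The residues are {1, 4, 5, 6, 7, 9, 13, 16, 20, 22, 23, 24, 25, 28}; the non-residues are the remaining 14 nonzero classes.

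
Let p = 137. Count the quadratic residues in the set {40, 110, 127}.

0

(40/137) = -1 → non-residue.
(110/137) = -1 → non-residue.
(127/137) = -1 → non-residue.
Total quadratic residues among the 3: 0.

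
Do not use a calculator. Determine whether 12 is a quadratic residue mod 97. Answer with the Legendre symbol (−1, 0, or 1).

1

Pull out 2^2: since 97 ≡ 1 (mod 8), (2/97) = +1, so (2/97)^2 = +1.
Reciprocity: 3 ≡ 3 and 97 ≡ 1 (mod 4), so (3/97) = +(97/3).
Reduce top mod 3: now compute (1/3).
Reached (1/3) = 1. Collecting the sign flips along the way, the symbol is +1.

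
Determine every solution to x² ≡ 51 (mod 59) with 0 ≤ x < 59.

13, 46

Since 59 ≡ 3 (mod 4), a square root of 51 is 51^((59+1)/4) = 51^15 mod 59.
Repeated squaring: 51^2≡5, 51^4≡25, 51^8≡35 (mod 59).
51^15 = 51^(8+4+2+1) ≡ 46 (mod 59).
Check: 46² = 2116 ≡ 51 (mod 59). The two roots are 13 and 46.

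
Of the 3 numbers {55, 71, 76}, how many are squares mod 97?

(55/97) = -1 → non-residue.
(71/97) = -1 → non-residue.
(76/97) = -1 → non-residue.
Total quadratic residues among the 3: 0.

0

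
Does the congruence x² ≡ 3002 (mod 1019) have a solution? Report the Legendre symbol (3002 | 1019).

Euler's criterion: (3002/1019) ≡ 964^509 (mod 1019).
964^2 ≡ 987 (mod 1019)
964^4 ≡ 5 (mod 1019)
964^8 ≡ 25 (mod 1019)
964^16 ≡ 625 (mod 1019)
964^32 ≡ 348 (mod 1019)
964^64 ≡ 862 (mod 1019)
964^128 ≡ 193 (mod 1019)
964^256 ≡ 565 (mod 1019)
964^509 = 964^(256+128+64+32+16+8+4+1) ≡ 1018 (mod 1019).
Result is 1018 ≡ −1, so (3002/1019) = −1.

-1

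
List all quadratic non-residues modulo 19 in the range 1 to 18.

Square k = 1,…,9 (k and 19−k give the same square):
1²=1, 2²=4, 3²=9, 4²=16, 5²≡6, 6²≡17, 7²≡11, 8²≡7, 9²≡5 (mod 19).
The residues are {1, 4, 5, 6, 7, 9, 11, 16, 17}; the non-residues are the remaining 9 nonzero classes.

2 3 8 10 12 13 14 15 18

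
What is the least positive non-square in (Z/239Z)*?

(2/239) = +1, so 2 is a residue.
(3/239) = +1, so 3 is a residue.
(4/239) = +1, so 4 is a residue.
(5/239) = +1, so 5 is a residue.
(6/239) = +1, so 6 is a residue.
(7/239) = −1, so 7 is the smallest positive non-residue mod 239.

7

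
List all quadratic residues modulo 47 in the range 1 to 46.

Square k = 1,…,23 (k and 47−k give the same square):
1²=1, 2²=4, 3²=9, 4²=16, 5²=25, 6²=36, 7²≡2, 8²≡17, 9²≡34, 10²≡6, 11²≡27, 12²≡3, 13²≡28, 14²≡8, 15²≡37, 16²≡21, 17²≡7, 18²≡42, 19²≡32, 20²≡24, 21²≡18, 22²≡14, 23²≡12 (mod 47).
So the quadratic residues mod 47 are {1, 2, 3, 4, 6, 7, 8, 9, 12, 14, 16, 17, 18, 21, 24, 25, 27, 28, 32, 34, 36, 37, 42}.

1, 2, 3, 4, 6, 7, 8, 9, 12, 14, 16, 17, 18, 21, 24, 25, 27, 28, 32, 34, 36, 37, 42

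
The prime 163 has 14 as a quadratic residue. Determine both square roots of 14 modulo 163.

60, 103

Since 163 ≡ 3 (mod 4), a square root of 14 is 14^((163+1)/4) = 14^41 mod 163.
Repeated squaring: 14^2≡33, 14^4≡111, 14^8≡96, 14^16≡88, 14^32≡83 (mod 163).
14^41 = 14^(32+8+1) ≡ 60 (mod 163).
Check: 60² = 3600 ≡ 14 (mod 163). The two roots are 60 and 103.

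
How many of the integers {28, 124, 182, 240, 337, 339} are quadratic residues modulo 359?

(28/359) = -1 → non-residue.
(124/359) = -1 → non-residue.
(182/359) = +1 → QR.
(240/359) = +1 → QR.
(337/359) = -1 → non-residue.
(339/359) = -1 → non-residue.
Total quadratic residues among the 6: 2.

2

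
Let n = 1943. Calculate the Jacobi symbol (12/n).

1

Pull out 2^2: since 1943 ≡ 7 (mod 8), (2/1943) = +1, so (2/1943)^2 = +1.
Reciprocity: 3 ≡ 3 and 1943 ≡ 3 (mod 4), so (3/1943) = −(1943/3).
Reduce top mod 3: now compute (2/3).
Pull out 2: since 3 ≡ 3 (mod 8), (2/3) = -1.
Reached (1/3) = 1. Collecting the sign flips along the way, the symbol is +1.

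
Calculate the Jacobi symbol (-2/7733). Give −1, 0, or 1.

-1

First reduce: -2 ≡ 7731 (mod 7733).
Reciprocity: 7731 ≡ 3 and 7733 ≡ 1 (mod 4), so (7731/7733) = +(7733/7731).
Reduce top mod 7731: now compute (2/7731).
Pull out 2: since 7731 ≡ 3 (mod 8), (2/7731) = -1.
Reached (1/7731) = 1. Collecting the sign flips along the way, the symbol is -1.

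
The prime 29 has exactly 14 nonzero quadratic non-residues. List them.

2, 3, 8, 10, 11, 12, 14, 15, 17, 18, 19, 21, 26, 27

Square k = 1,…,14 (k and 29−k give the same square):
1²=1, 2²=4, 3²=9, 4²=16, 5²=25, 6²≡7, 7²≡20, 8²≡6, 9²≡23, 10²≡13, 11²≡5, 12²≡28, 13²≡24, 14²≡22 (mod 29).
The residues are {1, 4, 5, 6, 7, 9, 13, 16, 20, 22, 23, 24, 25, 28}; the non-residues are the remaining 14 nonzero classes.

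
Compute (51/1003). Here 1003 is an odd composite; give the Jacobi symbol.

Reciprocity: 51 ≡ 3 and 1003 ≡ 3 (mod 4), so (51/1003) = −(1003/51).
Reduce top mod 51: now compute (34/51).
Pull out 2: since 51 ≡ 3 (mod 8), (2/51) = -1.
Reciprocity: 17 ≡ 1 and 51 ≡ 3 (mod 4), so (17/51) = +(51/17).
Reduce top mod 17: now compute (0/17).
Top reduces to 0: gcd > 1, so the symbol is 0.

0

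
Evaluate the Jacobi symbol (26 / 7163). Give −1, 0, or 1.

0

Pull out 2: since 7163 ≡ 3 (mod 8), (2/7163) = -1.
Reciprocity: 13 ≡ 1 and 7163 ≡ 3 (mod 4), so (13/7163) = +(7163/13).
Reduce top mod 13: now compute (0/13).
Top reduces to 0: gcd > 1, so the symbol is 0.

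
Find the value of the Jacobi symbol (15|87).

Reciprocity: 15 ≡ 3 and 87 ≡ 3 (mod 4), so (15/87) = −(87/15).
Reduce top mod 15: now compute (12/15).
Pull out 2^2: since 15 ≡ 7 (mod 8), (2/15) = +1, so (2/15)^2 = +1.
Reciprocity: 3 ≡ 3 and 15 ≡ 3 (mod 4), so (3/15) = −(15/3).
Reduce top mod 3: now compute (0/3).
Top reduces to 0: gcd > 1, so the symbol is 0.

0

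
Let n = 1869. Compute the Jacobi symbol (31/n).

Reciprocity: 31 ≡ 3 and 1869 ≡ 1 (mod 4), so (31/1869) = +(1869/31).
Reduce top mod 31: now compute (9/31).
Reciprocity: 9 ≡ 1 and 31 ≡ 3 (mod 4), so (9/31) = +(31/9).
Reduce top mod 9: now compute (4/9).
Pull out 2^2: since 9 ≡ 1 (mod 8), (2/9) = +1, so (2/9)^2 = +1.
Reached (1/9) = 1. Collecting the sign flips along the way, the symbol is +1.

1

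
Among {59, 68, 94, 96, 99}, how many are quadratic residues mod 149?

2

(59/149) = -1 → non-residue.
(68/149) = +1 → QR.
(94/149) = -1 → non-residue.
(96/149) = +1 → QR.
(99/149) = -1 → non-residue.
Total quadratic residues among the 5: 2.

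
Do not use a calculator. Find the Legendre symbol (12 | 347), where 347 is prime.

1

Pull out 2^2: since 347 ≡ 3 (mod 8), (2/347) = -1, so (2/347)^2 = +1.
Reciprocity: 3 ≡ 3 and 347 ≡ 3 (mod 4), so (3/347) = −(347/3).
Reduce top mod 3: now compute (2/3).
Pull out 2: since 3 ≡ 3 (mod 8), (2/3) = -1.
Reached (1/3) = 1. Collecting the sign flips along the way, the symbol is +1.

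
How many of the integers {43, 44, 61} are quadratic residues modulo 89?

1

(43/89) = -1 → non-residue.
(44/89) = +1 → QR.
(61/89) = -1 → non-residue.
Total quadratic residues among the 3: 1.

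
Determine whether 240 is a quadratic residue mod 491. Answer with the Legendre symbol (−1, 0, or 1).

1

Euler's criterion: (240/491) ≡ 240^245 (mod 491).
240^2 ≡ 153 (mod 491)
240^4 ≡ 332 (mod 491)
240^8 ≡ 240 (mod 491)
240^16 ≡ 153 (mod 491)
240^32 ≡ 332 (mod 491)
240^64 ≡ 240 (mod 491)
240^128 ≡ 153 (mod 491)
240^245 = 240^(128+64+32+16+4+1) ≡ 1 (mod 491).
Result is 1, so (240/491) = 1.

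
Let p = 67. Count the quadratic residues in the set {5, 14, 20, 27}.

(5/67) = -1 → non-residue.
(14/67) = +1 → QR.
(20/67) = -1 → non-residue.
(27/67) = -1 → non-residue.
Total quadratic residues among the 4: 1.

1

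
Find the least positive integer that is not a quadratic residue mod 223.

(2/223) = +1, so 2 is a residue.
(3/223) = −1, so 3 is the smallest positive non-residue mod 223.

3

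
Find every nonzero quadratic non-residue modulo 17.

3 5 6 7 10 11 12 14

Square k = 1,…,8 (k and 17−k give the same square):
1²=1, 2²=4, 3²=9, 4²=16, 5²≡8, 6²≡2, 7²≡15, 8²≡13 (mod 17).
The residues are {1, 2, 4, 8, 9, 13, 15, 16}; the non-residues are the remaining 8 nonzero classes.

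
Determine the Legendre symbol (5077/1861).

First reduce: 5077 ≡ 1355 (mod 1861).
Reciprocity: 1355 ≡ 3 and 1861 ≡ 1 (mod 4), so (1355/1861) = +(1861/1355).
Reduce top mod 1355: now compute (506/1355).
Pull out 2: since 1355 ≡ 3 (mod 8), (2/1355) = -1.
Reciprocity: 253 ≡ 1 and 1355 ≡ 3 (mod 4), so (253/1355) = +(1355/253).
Reduce top mod 253: now compute (90/253).
Pull out 2: since 253 ≡ 5 (mod 8), (2/253) = -1.
Reciprocity: 45 ≡ 1 and 253 ≡ 1 (mod 4), so (45/253) = +(253/45).
Reduce top mod 45: now compute (28/45).
Pull out 2^2: since 45 ≡ 5 (mod 8), (2/45) = -1, so (2/45)^2 = +1.
Reciprocity: 7 ≡ 3 and 45 ≡ 1 (mod 4), so (7/45) = +(45/7).
Reduce top mod 7: now compute (3/7).
Reciprocity: 3 ≡ 3 and 7 ≡ 3 (mod 4), so (3/7) = −(7/3).
Reduce top mod 3: now compute (1/3).
Reached (1/3) = 1. Collecting the sign flips along the way, the symbol is -1.

-1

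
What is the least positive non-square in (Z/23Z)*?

(2/23) = +1, so 2 is a residue.
(3/23) = +1, so 3 is a residue.
(4/23) = +1, so 4 is a residue.
(5/23) = −1, so 5 is the smallest positive non-residue mod 23.

5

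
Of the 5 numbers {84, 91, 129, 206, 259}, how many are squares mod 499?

(84/499) = +1 → QR.
(91/499) = +1 → QR.
(129/499) = -1 → non-residue.
(206/499) = -1 → non-residue.
(259/499) = +1 → QR.
Total quadratic residues among the 5: 3.

3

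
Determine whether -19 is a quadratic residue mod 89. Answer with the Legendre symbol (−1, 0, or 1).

-1

First reduce: -19 ≡ 70 (mod 89).
Pull out 2: since 89 ≡ 1 (mod 8), (2/89) = +1.
Reciprocity: 35 ≡ 3 and 89 ≡ 1 (mod 4), so (35/89) = +(89/35).
Reduce top mod 35: now compute (19/35).
Reciprocity: 19 ≡ 3 and 35 ≡ 3 (mod 4), so (19/35) = −(35/19).
Reduce top mod 19: now compute (16/19).
Pull out 2^4: since 19 ≡ 3 (mod 8), (2/19) = -1, so (2/19)^4 = +1.
Reached (1/19) = 1. Collecting the sign flips along the way, the symbol is -1.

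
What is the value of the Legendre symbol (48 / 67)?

-1

Pull out 2^4: since 67 ≡ 3 (mod 8), (2/67) = -1, so (2/67)^4 = +1.
Reciprocity: 3 ≡ 3 and 67 ≡ 3 (mod 4), so (3/67) = −(67/3).
Reduce top mod 3: now compute (1/3).
Reached (1/3) = 1. Collecting the sign flips along the way, the symbol is -1.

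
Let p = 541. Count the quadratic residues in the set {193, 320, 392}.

1

(193/541) = -1 → non-residue.
(320/541) = +1 → QR.
(392/541) = -1 → non-residue.
Total quadratic residues among the 3: 1.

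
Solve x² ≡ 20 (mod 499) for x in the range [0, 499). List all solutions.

100, 399

Since 499 ≡ 3 (mod 4), a square root of 20 is 20^((499+1)/4) = 20^125 mod 499.
Repeated squaring: 20^2≡400, 20^4≡320, 20^8≡105, 20^16≡47, 20^32≡213, 20^64≡459 (mod 499).
20^125 = 20^(64+32+16+8+4+1) ≡ 100 (mod 499).
Check: 100² = 10000 ≡ 20 (mod 499). The two roots are 100 and 399.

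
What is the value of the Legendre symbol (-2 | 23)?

Euler's criterion: (-2/23) ≡ 21^11 (mod 23).
21^2 ≡ 4 (mod 23)
21^4 ≡ 16 (mod 23)
21^8 ≡ 3 (mod 23)
21^11 = 21^(8+2+1) ≡ 22 (mod 23).
Result is 22 ≡ −1, so (-2/23) = −1.

-1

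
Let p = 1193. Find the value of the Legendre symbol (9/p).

Reciprocity: 9 ≡ 1 and 1193 ≡ 1 (mod 4), so (9/1193) = +(1193/9).
Reduce top mod 9: now compute (5/9).
Reciprocity: 5 ≡ 1 and 9 ≡ 1 (mod 4), so (5/9) = +(9/5).
Reduce top mod 5: now compute (4/5).
Pull out 2^2: since 5 ≡ 5 (mod 8), (2/5) = -1, so (2/5)^2 = +1.
Reached (1/5) = 1. Collecting the sign flips along the way, the symbol is +1.

1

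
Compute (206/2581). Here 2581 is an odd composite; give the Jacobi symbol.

1

Pull out 2: since 2581 ≡ 5 (mod 8), (2/2581) = -1.
Reciprocity: 103 ≡ 3 and 2581 ≡ 1 (mod 4), so (103/2581) = +(2581/103).
Reduce top mod 103: now compute (6/103).
Pull out 2: since 103 ≡ 7 (mod 8), (2/103) = +1.
Reciprocity: 3 ≡ 3 and 103 ≡ 3 (mod 4), so (3/103) = −(103/3).
Reduce top mod 3: now compute (1/3).
Reached (1/3) = 1. Collecting the sign flips along the way, the symbol is +1.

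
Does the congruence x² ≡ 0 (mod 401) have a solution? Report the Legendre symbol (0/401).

0

Top reduces to 0: gcd > 1, so the symbol is 0.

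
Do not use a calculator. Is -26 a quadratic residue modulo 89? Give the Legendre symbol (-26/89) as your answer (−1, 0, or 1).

Euler's criterion: (-26/89) ≡ 63^44 (mod 89).
63^2 ≡ 53 (mod 89)
63^4 ≡ 50 (mod 89)
63^8 ≡ 8 (mod 89)
63^16 ≡ 64 (mod 89)
63^32 ≡ 2 (mod 89)
63^44 = 63^(32+8+4) ≡ 88 (mod 89).
Result is 88 ≡ −1, so (-26/89) = −1.

-1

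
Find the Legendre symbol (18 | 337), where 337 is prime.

1

Euler's criterion: (18/337) ≡ 18^168 (mod 337).
18^2 ≡ 324 (mod 337)
18^4 ≡ 169 (mod 337)
18^8 ≡ 253 (mod 337)
18^16 ≡ 316 (mod 337)
18^32 ≡ 104 (mod 337)
18^64 ≡ 32 (mod 337)
18^128 ≡ 13 (mod 337)
18^168 = 18^(128+32+8) ≡ 1 (mod 337).
Result is 1, so (18/337) = 1.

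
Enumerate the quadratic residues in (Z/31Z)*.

Square k = 1,…,15 (k and 31−k give the same square):
1²=1, 2²=4, 3²=9, 4²=16, 5²=25, 6²≡5, 7²≡18, 8²≡2, 9²≡19, 10²≡7, 11²≡28, 12²≡20, 13²≡14, 14²≡10, 15²≡8 (mod 31).
So the quadratic residues mod 31 are {1, 2, 4, 5, 7, 8, 9, 10, 14, 16, 18, 19, 20, 25, 28}.

1, 2, 4, 5, 7, 8, 9, 10, 14, 16, 18, 19, 20, 25, 28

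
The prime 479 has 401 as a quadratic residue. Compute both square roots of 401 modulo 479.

Since 479 ≡ 3 (mod 4), a square root of 401 is 401^((479+1)/4) = 401^120 mod 479.
Repeated squaring: 401^2≡336, 401^4≡331, 401^8≡349, 401^16≡135, 401^32≡23, 401^64≡50 (mod 479).
401^120 = 401^(64+32+16+8) ≡ 165 (mod 479).
Check: 165² = 27225 ≡ 401 (mod 479). The two roots are 165 and 314.

165, 314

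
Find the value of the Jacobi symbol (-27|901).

1

First reduce: -27 ≡ 874 (mod 901).
Pull out 2: since 901 ≡ 5 (mod 8), (2/901) = -1.
Reciprocity: 437 ≡ 1 and 901 ≡ 1 (mod 4), so (437/901) = +(901/437).
Reduce top mod 437: now compute (27/437).
Reciprocity: 27 ≡ 3 and 437 ≡ 1 (mod 4), so (27/437) = +(437/27).
Reduce top mod 27: now compute (5/27).
Reciprocity: 5 ≡ 1 and 27 ≡ 3 (mod 4), so (5/27) = +(27/5).
Reduce top mod 5: now compute (2/5).
Pull out 2: since 5 ≡ 5 (mod 8), (2/5) = -1.
Reached (1/5) = 1. Collecting the sign flips along the way, the symbol is +1.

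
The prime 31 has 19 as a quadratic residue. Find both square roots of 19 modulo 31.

Since 31 ≡ 3 (mod 4), a square root of 19 is 19^((31+1)/4) = 19^8 mod 31.
Repeated squaring: 19^2≡20, 19^4≡28, 19^8≡9 (mod 31).
19^8 = 19^(8) ≡ 9 (mod 31).
Check: 9² = 81 ≡ 19 (mod 31). The two roots are 9 and 22.

9, 22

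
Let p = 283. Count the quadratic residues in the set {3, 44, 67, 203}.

2

(3/283) = -1 → non-residue.
(44/283) = +1 → QR.
(67/283) = -1 → non-residue.
(203/283) = +1 → QR.
Total quadratic residues among the 4: 2.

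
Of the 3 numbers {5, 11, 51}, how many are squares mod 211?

(5/211) = +1 → QR.
(11/211) = +1 → QR.
(51/211) = +1 → QR.
Total quadratic residues among the 3: 3.

3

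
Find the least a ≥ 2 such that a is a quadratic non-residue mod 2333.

2

(2/2333) = −1, so 2 is the smallest positive non-residue mod 2333.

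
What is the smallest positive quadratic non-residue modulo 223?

(2/223) = +1, so 2 is a residue.
(3/223) = −1, so 3 is the smallest positive non-residue mod 223.

3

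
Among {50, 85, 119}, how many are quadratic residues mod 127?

1

(50/127) = +1 → QR.
(85/127) = -1 → non-residue.
(119/127) = -1 → non-residue.
Total quadratic residues among the 3: 1.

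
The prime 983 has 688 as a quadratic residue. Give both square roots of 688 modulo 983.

Since 983 ≡ 3 (mod 4), a square root of 688 is 688^((983+1)/4) = 688^246 mod 983.
Repeated squaring: 688^2≡521, 688^4≡133, 688^8≡978, 688^16≡25, 688^32≡625, 688^64≡374, 688^128≡290 (mod 983).
688^246 = 688^(128+64+32+16+4+2) ≡ 896 (mod 983).
Check: 896² = 802816 ≡ 688 (mod 983). The two roots are 87 and 896.

87, 896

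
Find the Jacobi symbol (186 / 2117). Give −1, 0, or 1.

Pull out 2: since 2117 ≡ 5 (mod 8), (2/2117) = -1.
Reciprocity: 93 ≡ 1 and 2117 ≡ 1 (mod 4), so (93/2117) = +(2117/93).
Reduce top mod 93: now compute (71/93).
Reciprocity: 71 ≡ 3 and 93 ≡ 1 (mod 4), so (71/93) = +(93/71).
Reduce top mod 71: now compute (22/71).
Pull out 2: since 71 ≡ 7 (mod 8), (2/71) = +1.
Reciprocity: 11 ≡ 3 and 71 ≡ 3 (mod 4), so (11/71) = −(71/11).
Reduce top mod 11: now compute (5/11).
Reciprocity: 5 ≡ 1 and 11 ≡ 3 (mod 4), so (5/11) = +(11/5).
Reduce top mod 5: now compute (1/5).
Reached (1/5) = 1. Collecting the sign flips along the way, the symbol is +1.

1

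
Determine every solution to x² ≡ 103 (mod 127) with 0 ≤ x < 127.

22, 105

Since 127 ≡ 3 (mod 4), a square root of 103 is 103^((127+1)/4) = 103^32 mod 127.
Repeated squaring: 103^2≡68, 103^4≡52, 103^8≡37, 103^16≡99, 103^32≡22 (mod 127).
103^32 = 103^(32) ≡ 22 (mod 127).
Check: 22² = 484 ≡ 103 (mod 127). The two roots are 22 and 105.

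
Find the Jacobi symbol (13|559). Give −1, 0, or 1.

Reciprocity: 13 ≡ 1 and 559 ≡ 3 (mod 4), so (13/559) = +(559/13).
Reduce top mod 13: now compute (0/13).
Top reduces to 0: gcd > 1, so the symbol is 0.

0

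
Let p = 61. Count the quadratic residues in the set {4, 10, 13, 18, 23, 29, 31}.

(4/61) = +1 → QR.
(10/61) = -1 → non-residue.
(13/61) = +1 → QR.
(18/61) = -1 → non-residue.
(23/61) = -1 → non-residue.
(29/61) = -1 → non-residue.
(31/61) = -1 → non-residue.
Total quadratic residues among the 7: 2.

2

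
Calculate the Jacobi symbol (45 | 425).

Reciprocity: 45 ≡ 1 and 425 ≡ 1 (mod 4), so (45/425) = +(425/45).
Reduce top mod 45: now compute (20/45).
Pull out 2^2: since 45 ≡ 5 (mod 8), (2/45) = -1, so (2/45)^2 = +1.
Reciprocity: 5 ≡ 1 and 45 ≡ 1 (mod 4), so (5/45) = +(45/5).
Reduce top mod 5: now compute (0/5).
Top reduces to 0: gcd > 1, so the symbol is 0.

0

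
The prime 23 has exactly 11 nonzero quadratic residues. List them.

Square k = 1,…,11 (k and 23−k give the same square):
1²=1, 2²=4, 3²=9, 4²=16, 5²≡2, 6²≡13, 7²≡3, 8²≡18, 9²≡12, 10²≡8, 11²≡6 (mod 23).
So the quadratic residues mod 23 are {1, 2, 3, 4, 6, 8, 9, 12, 13, 16, 18}.

1, 2, 3, 4, 6, 8, 9, 12, 13, 16, 18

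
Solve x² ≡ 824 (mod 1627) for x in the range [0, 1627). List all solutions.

Since 1627 ≡ 3 (mod 4), a square root of 824 is 824^((1627+1)/4) = 824^407 mod 1627.
Repeated squaring: 824^2≡517, 824^4≡461, 824^8≡1011, 824^16≡365, 824^32≡1438, 824^64≡1554, 824^128≡448, 824^256≡583 (mod 1627).
824^407 = 824^(256+128+16+4+2+1) ≡ 1124 (mod 1627).
Check: 1124² = 1263376 ≡ 824 (mod 1627). The two roots are 503 and 1124.

503, 1124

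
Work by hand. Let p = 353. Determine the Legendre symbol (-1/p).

1

Euler's criterion: (-1/353) ≡ 352^176 (mod 353).
352^2 ≡ 1 (mod 353)
352^4 ≡ 1 (mod 353)
352^8 ≡ 1 (mod 353)
352^16 ≡ 1 (mod 353)
352^32 ≡ 1 (mod 353)
352^64 ≡ 1 (mod 353)
352^128 ≡ 1 (mod 353)
352^176 = 352^(128+32+16) ≡ 1 (mod 353).
Result is 1, so (-1/353) = 1.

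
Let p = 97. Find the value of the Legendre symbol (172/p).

1

First reduce: 172 ≡ 75 (mod 97).
Reciprocity: 75 ≡ 3 and 97 ≡ 1 (mod 4), so (75/97) = +(97/75).
Reduce top mod 75: now compute (22/75).
Pull out 2: since 75 ≡ 3 (mod 8), (2/75) = -1.
Reciprocity: 11 ≡ 3 and 75 ≡ 3 (mod 4), so (11/75) = −(75/11).
Reduce top mod 11: now compute (9/11).
Reciprocity: 9 ≡ 1 and 11 ≡ 3 (mod 4), so (9/11) = +(11/9).
Reduce top mod 9: now compute (2/9).
Pull out 2: since 9 ≡ 1 (mod 8), (2/9) = +1.
Reached (1/9) = 1. Collecting the sign flips along the way, the symbol is +1.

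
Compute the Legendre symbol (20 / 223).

Euler's criterion: (20/223) ≡ 20^111 (mod 223).
20^2 ≡ 177 (mod 223)
20^4 ≡ 109 (mod 223)
20^8 ≡ 62 (mod 223)
20^16 ≡ 53 (mod 223)
20^32 ≡ 133 (mod 223)
20^64 ≡ 72 (mod 223)
20^111 = 20^(64+32+8+4+2+1) ≡ 222 (mod 223).
Result is 222 ≡ −1, so (20/223) = −1.

-1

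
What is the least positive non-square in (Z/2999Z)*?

(2/2999) = +1, so 2 is a residue.
(3/2999) = +1, so 3 is a residue.
(4/2999) = +1, so 4 is a residue.
(5/2999) = +1, so 5 is a residue.
(6/2999) = +1, so 6 is a residue.
(7/2999) = +1, so 7 is a residue.
(8/2999) = +1, so 8 is a residue.
(9/2999) = +1, so 9 is a residue.
(10/2999) = +1, so 10 is a residue.
(11/2999) = +1, so 11 is a residue.
(12/2999) = +1, so 12 is a residue.
(13/2999) = +1, so 13 is a residue.
(14/2999) = +1, so 14 is a residue.
(15/2999) = +1, so 15 is a residue.
(16/2999) = +1, so 16 is a residue.
(17/2999) = −1, so 17 is the smallest positive non-residue mod 2999.

17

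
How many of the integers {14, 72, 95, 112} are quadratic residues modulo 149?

2

(14/149) = -1 → non-residue.
(72/149) = -1 → non-residue.
(95/149) = +1 → QR.
(112/149) = +1 → QR.
Total quadratic residues among the 4: 2.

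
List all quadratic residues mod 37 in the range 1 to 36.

1 3 4 7 9 10 11 12 16 21 25 26 27 28 30 33 34 36

Square k = 1,…,18 (k and 37−k give the same square):
1²=1, 2²=4, 3²=9, 4²=16, 5²=25, 6²=36, 7²≡12, 8²≡27, 9²≡7, 10²≡26, 11²≡10, 12²≡33, 13²≡21, 14²≡11, 15²≡3, 16²≡34, 17²≡30, 18²≡28 (mod 37).
So the quadratic residues mod 37 are {1, 3, 4, 7, 9, 10, 11, 12, 16, 21, 25, 26, 27, 28, 30, 33, 34, 36}.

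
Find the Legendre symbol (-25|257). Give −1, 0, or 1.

1

First reduce: -25 ≡ 232 (mod 257).
Pull out 2^3: since 257 ≡ 1 (mod 8), (2/257) = +1, so (2/257)^3 = +1.
Reciprocity: 29 ≡ 1 and 257 ≡ 1 (mod 4), so (29/257) = +(257/29).
Reduce top mod 29: now compute (25/29).
Reciprocity: 25 ≡ 1 and 29 ≡ 1 (mod 4), so (25/29) = +(29/25).
Reduce top mod 25: now compute (4/25).
Pull out 2^2: since 25 ≡ 1 (mod 8), (2/25) = +1, so (2/25)^2 = +1.
Reached (1/25) = 1. Collecting the sign flips along the way, the symbol is +1.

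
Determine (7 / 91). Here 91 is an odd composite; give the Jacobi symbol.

Reciprocity: 7 ≡ 3 and 91 ≡ 3 (mod 4), so (7/91) = −(91/7).
Reduce top mod 7: now compute (0/7).
Top reduces to 0: gcd > 1, so the symbol is 0.

0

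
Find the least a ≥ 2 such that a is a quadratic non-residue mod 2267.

2

(2/2267) = −1, so 2 is the smallest positive non-residue mod 2267.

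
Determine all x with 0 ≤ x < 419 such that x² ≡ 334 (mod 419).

Since 419 ≡ 3 (mod 4), a square root of 334 is 334^((419+1)/4) = 334^105 mod 419.
Repeated squaring: 334^2≡102, 334^4≡348, 334^8≡13, 334^16≡169, 334^32≡69, 334^64≡152 (mod 419).
334^105 = 334^(64+32+8+1) ≡ 300 (mod 419).
Check: 300² = 90000 ≡ 334 (mod 419). The two roots are 119 and 300.

119, 300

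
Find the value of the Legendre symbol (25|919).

1

Reciprocity: 25 ≡ 1 and 919 ≡ 3 (mod 4), so (25/919) = +(919/25).
Reduce top mod 25: now compute (19/25).
Reciprocity: 19 ≡ 3 and 25 ≡ 1 (mod 4), so (19/25) = +(25/19).
Reduce top mod 19: now compute (6/19).
Pull out 2: since 19 ≡ 3 (mod 8), (2/19) = -1.
Reciprocity: 3 ≡ 3 and 19 ≡ 3 (mod 4), so (3/19) = −(19/3).
Reduce top mod 3: now compute (1/3).
Reached (1/3) = 1. Collecting the sign flips along the way, the symbol is +1.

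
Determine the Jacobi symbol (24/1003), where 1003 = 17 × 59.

Pull out 2^3: since 1003 ≡ 3 (mod 8), (2/1003) = -1, so (2/1003)^3 = -1.
Reciprocity: 3 ≡ 3 and 1003 ≡ 3 (mod 4), so (3/1003) = −(1003/3).
Reduce top mod 3: now compute (1/3).
Reached (1/3) = 1. Collecting the sign flips along the way, the symbol is +1.

1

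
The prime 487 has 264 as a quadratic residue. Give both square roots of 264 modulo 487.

Since 487 ≡ 3 (mod 4), a square root of 264 is 264^((487+1)/4) = 264^122 mod 487.
Repeated squaring: 264^2≡55, 264^4≡103, 264^8≡382, 264^16≡311, 264^32≡295, 264^64≡339 (mod 487).
264^122 = 264^(64+32+16+8+2) ≡ 400 (mod 487).
Check: 400² = 160000 ≡ 264 (mod 487). The two roots are 87 and 400.

87, 400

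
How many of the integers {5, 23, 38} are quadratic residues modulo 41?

2

(5/41) = +1 → QR.
(23/41) = +1 → QR.
(38/41) = -1 → non-residue.
Total quadratic residues among the 3: 2.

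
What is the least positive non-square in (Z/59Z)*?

2

(2/59) = −1, so 2 is the smallest positive non-residue mod 59.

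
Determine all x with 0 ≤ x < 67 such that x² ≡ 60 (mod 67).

23, 44

Since 67 ≡ 3 (mod 4), a square root of 60 is 60^((67+1)/4) = 60^17 mod 67.
Repeated squaring: 60^2≡49, 60^4≡56, 60^8≡54, 60^16≡35 (mod 67).
60^17 = 60^(16+1) ≡ 23 (mod 67).
Check: 23² = 529 ≡ 60 (mod 67). The two roots are 23 and 44.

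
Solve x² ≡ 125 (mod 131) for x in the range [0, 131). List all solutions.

Since 131 ≡ 3 (mod 4), a square root of 125 is 125^((131+1)/4) = 125^33 mod 131.
Repeated squaring: 125^2≡36, 125^4≡117, 125^8≡65, 125^16≡33, 125^32≡41 (mod 131).
125^33 = 125^(32+1) ≡ 16 (mod 131).
Check: 16² = 256 ≡ 125 (mod 131). The two roots are 16 and 115.

16, 115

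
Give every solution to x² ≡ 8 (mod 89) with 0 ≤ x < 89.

39, 50

89 ≡ 1 (mod 4), so we find a root by search.
Trying successive values, 39² = 1521 ≡ 8 (mod 89). The other root is 89 − 39 = 50.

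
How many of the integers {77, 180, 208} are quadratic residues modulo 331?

(77/331) = +1 → QR.
(180/331) = +1 → QR.
(208/331) = -1 → non-residue.
Total quadratic residues among the 3: 2.

2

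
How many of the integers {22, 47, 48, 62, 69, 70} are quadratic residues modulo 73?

3

(22/73) = -1 → non-residue.
(47/73) = -1 → non-residue.
(48/73) = +1 → QR.
(62/73) = -1 → non-residue.
(69/73) = +1 → QR.
(70/73) = +1 → QR.
Total quadratic residues among the 6: 3.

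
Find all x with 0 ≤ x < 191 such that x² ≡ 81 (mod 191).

9, 182

Since 191 ≡ 3 (mod 4), a square root of 81 is 81^((191+1)/4) = 81^48 mod 191.
Repeated squaring: 81^2≡67, 81^4≡96, 81^8≡48, 81^16≡12, 81^32≡144 (mod 191).
81^48 = 81^(32+16) ≡ 9 (mod 191).
Check: 9² = 81 ≡ 81 (mod 191). The two roots are 9 and 182.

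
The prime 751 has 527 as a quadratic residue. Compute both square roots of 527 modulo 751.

217, 534

Since 751 ≡ 3 (mod 4), a square root of 527 is 527^((751+1)/4) = 527^188 mod 751.
Repeated squaring: 527^2≡610, 527^4≡355, 527^8≡608, 527^16≡172, 527^32≡295, 527^64≡660, 527^128≡20 (mod 751).
527^188 = 527^(128+32+16+8+4) ≡ 217 (mod 751).
Check: 217² = 47089 ≡ 527 (mod 751). The two roots are 217 and 534.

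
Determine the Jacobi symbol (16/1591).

1

Pull out 2^4: since 1591 ≡ 7 (mod 8), (2/1591) = +1, so (2/1591)^4 = +1.
Reached (1/1591) = 1. Collecting the sign flips along the way, the symbol is +1.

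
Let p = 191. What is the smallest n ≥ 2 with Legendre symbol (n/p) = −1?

(2/191) = +1, so 2 is a residue.
(3/191) = +1, so 3 is a residue.
(4/191) = +1, so 4 is a residue.
(5/191) = +1, so 5 is a residue.
(6/191) = +1, so 6 is a residue.
(7/191) = −1, so 7 is the smallest positive non-residue mod 191.

7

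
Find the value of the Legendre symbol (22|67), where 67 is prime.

1

Euler's criterion: (22/67) ≡ 22^33 (mod 67).
22^2 ≡ 15 (mod 67)
22^4 ≡ 24 (mod 67)
22^8 ≡ 40 (mod 67)
22^16 ≡ 59 (mod 67)
22^32 ≡ 64 (mod 67)
22^33 = 22^(32+1) ≡ 1 (mod 67).
Result is 1, so (22/67) = 1.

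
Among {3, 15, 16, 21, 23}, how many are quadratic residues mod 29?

2

(3/29) = -1 → non-residue.
(15/29) = -1 → non-residue.
(16/29) = +1 → QR.
(21/29) = -1 → non-residue.
(23/29) = +1 → QR.
Total quadratic residues among the 5: 2.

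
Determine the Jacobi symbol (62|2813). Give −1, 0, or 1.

1

Pull out 2: since 2813 ≡ 5 (mod 8), (2/2813) = -1.
Reciprocity: 31 ≡ 3 and 2813 ≡ 1 (mod 4), so (31/2813) = +(2813/31).
Reduce top mod 31: now compute (23/31).
Reciprocity: 23 ≡ 3 and 31 ≡ 3 (mod 4), so (23/31) = −(31/23).
Reduce top mod 23: now compute (8/23).
Pull out 2^3: since 23 ≡ 7 (mod 8), (2/23) = +1, so (2/23)^3 = +1.
Reached (1/23) = 1. Collecting the sign flips along the way, the symbol is +1.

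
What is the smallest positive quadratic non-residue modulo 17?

3

(2/17) = +1, so 2 is a residue.
(3/17) = −1, so 3 is the smallest positive non-residue mod 17.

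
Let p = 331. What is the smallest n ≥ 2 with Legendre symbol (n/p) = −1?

(2/331) = −1, so 2 is the smallest positive non-residue mod 331.

2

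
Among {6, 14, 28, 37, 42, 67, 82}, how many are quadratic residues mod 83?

2

(6/83) = -1 → non-residue.
(14/83) = -1 → non-residue.
(28/83) = +1 → QR.
(37/83) = +1 → QR.
(42/83) = -1 → non-residue.
(67/83) = -1 → non-residue.
(82/83) = -1 → non-residue.
Total quadratic residues among the 7: 2.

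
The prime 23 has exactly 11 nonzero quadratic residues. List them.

Square k = 1,…,11 (k and 23−k give the same square):
1²=1, 2²=4, 3²=9, 4²=16, 5²≡2, 6²≡13, 7²≡3, 8²≡18, 9²≡12, 10²≡8, 11²≡6 (mod 23).
So the quadratic residues mod 23 are {1, 2, 3, 4, 6, 8, 9, 12, 13, 16, 18}.

1, 2, 3, 4, 6, 8, 9, 12, 13, 16, 18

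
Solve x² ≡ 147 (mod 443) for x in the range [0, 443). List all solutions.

132, 311

Since 443 ≡ 3 (mod 4), a square root of 147 is 147^((443+1)/4) = 147^111 mod 443.
Repeated squaring: 147^2≡345, 147^4≡301, 147^8≡229, 147^16≡167, 147^32≡423, 147^64≡400 (mod 443).
147^111 = 147^(64+32+8+4+2+1) ≡ 311 (mod 443).
Check: 311² = 96721 ≡ 147 (mod 443). The two roots are 132 and 311.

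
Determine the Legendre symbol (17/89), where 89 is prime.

Reciprocity: 17 ≡ 1 and 89 ≡ 1 (mod 4), so (17/89) = +(89/17).
Reduce top mod 17: now compute (4/17).
Pull out 2^2: since 17 ≡ 1 (mod 8), (2/17) = +1, so (2/17)^2 = +1.
Reached (1/17) = 1. Collecting the sign flips along the way, the symbol is +1.

1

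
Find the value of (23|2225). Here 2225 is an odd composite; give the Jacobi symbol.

Reciprocity: 23 ≡ 3 and 2225 ≡ 1 (mod 4), so (23/2225) = +(2225/23).
Reduce top mod 23: now compute (17/23).
Reciprocity: 17 ≡ 1 and 23 ≡ 3 (mod 4), so (17/23) = +(23/17).
Reduce top mod 17: now compute (6/17).
Pull out 2: since 17 ≡ 1 (mod 8), (2/17) = +1.
Reciprocity: 3 ≡ 3 and 17 ≡ 1 (mod 4), so (3/17) = +(17/3).
Reduce top mod 3: now compute (2/3).
Pull out 2: since 3 ≡ 3 (mod 8), (2/3) = -1.
Reached (1/3) = 1. Collecting the sign flips along the way, the symbol is -1.

-1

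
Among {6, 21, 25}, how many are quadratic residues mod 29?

2

(6/29) = +1 → QR.
(21/29) = -1 → non-residue.
(25/29) = +1 → QR.
Total quadratic residues among the 3: 2.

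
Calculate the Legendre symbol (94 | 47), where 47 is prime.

0

First reduce: 94 ≡ 0 (mod 47).
Top reduces to 0: gcd > 1, so the symbol is 0.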